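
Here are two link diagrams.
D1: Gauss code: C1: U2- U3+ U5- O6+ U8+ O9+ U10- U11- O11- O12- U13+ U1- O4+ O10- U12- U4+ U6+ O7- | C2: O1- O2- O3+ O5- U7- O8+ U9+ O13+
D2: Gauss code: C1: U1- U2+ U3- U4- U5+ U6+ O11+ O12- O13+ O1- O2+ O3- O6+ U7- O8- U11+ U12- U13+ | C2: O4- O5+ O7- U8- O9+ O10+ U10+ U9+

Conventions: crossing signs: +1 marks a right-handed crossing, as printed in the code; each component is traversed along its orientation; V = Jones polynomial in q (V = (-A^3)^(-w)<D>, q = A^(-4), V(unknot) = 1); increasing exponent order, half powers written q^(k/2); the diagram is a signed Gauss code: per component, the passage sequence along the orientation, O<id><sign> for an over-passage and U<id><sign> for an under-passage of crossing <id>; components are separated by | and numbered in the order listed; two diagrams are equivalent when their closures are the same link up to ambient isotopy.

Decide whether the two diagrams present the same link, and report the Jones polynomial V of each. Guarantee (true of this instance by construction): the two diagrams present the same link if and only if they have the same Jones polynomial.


same link: no
V(D1) = -q^(-3/2) + q^(-1/2) - 2q^(1/2) + q^(3/2) - 2q^(5/2) + q^(7/2)  [13 crossings, <D> = -A^-17 + 2A^-13 - A^-9 + 2A^-5 - A^-1 + A^3, w = -1]
V(D2) = -q^(-5/2) - q^(-1/2)  [13 crossings, <D> = A^5 + A^13, w = +1]
insight: 2 classes among 2 diagrams; unequal V(q) rules out equality


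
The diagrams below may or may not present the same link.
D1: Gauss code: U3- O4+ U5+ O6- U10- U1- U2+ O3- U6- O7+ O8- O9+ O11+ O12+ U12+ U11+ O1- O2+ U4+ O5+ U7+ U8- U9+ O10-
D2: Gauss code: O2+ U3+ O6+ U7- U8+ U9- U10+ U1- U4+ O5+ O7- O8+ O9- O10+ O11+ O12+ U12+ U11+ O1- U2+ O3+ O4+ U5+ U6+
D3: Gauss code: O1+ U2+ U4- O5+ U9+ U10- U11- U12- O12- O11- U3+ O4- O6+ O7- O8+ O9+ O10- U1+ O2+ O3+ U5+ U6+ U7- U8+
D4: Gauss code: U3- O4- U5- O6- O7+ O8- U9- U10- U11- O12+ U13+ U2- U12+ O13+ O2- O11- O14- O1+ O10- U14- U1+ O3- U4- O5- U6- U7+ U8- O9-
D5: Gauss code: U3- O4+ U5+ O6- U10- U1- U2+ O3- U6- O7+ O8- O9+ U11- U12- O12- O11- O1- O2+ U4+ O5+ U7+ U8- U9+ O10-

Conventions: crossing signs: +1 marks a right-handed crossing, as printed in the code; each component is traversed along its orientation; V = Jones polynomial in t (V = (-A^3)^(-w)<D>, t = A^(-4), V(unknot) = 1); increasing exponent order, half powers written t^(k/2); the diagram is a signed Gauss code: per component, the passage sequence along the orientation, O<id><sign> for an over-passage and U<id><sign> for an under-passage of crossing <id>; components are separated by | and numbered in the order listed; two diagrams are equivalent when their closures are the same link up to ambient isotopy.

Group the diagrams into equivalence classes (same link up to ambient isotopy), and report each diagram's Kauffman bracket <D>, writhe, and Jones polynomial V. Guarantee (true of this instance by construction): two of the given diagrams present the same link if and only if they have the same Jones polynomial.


classes: {D1, D5} | {D2, D3} | {D4}
V(D1) = -t^-3 + 2t^-2 - 2t^-1 + 3 - 2t + 2t^2 - t^3  [12 crossings, <D> = -A^-6 + 2A^-2 - 2A^2 + 3A^6 - 2A^10 + 2A^14 - A^18, w = +2]
V(D2) = t - t^2 + 2t^3 - t^4 + t^5 - t^6  [12 crossings, <D> = -A^-6 + A^-2 - A^2 + 2A^6 - A^10 + A^14, w = +6]
V(D3) = t - t^2 + 2t^3 - t^4 + t^5 - t^6  (w +2, c 12, <D> = -A^-18 + A^-14 - A^-10 + 2A^-6 - A^-2 + A^2)
D4 (bracket A^-10 + A^-2 - A^2 + A^6 - A^10; 14 crossings at w = -6): V = -t^-7 + t^-6 - t^-5 + t^-4 + t^-2
D5 (bracket -A^-18 + 2A^-14 - 2A^-10 + 3A^-6 - 2A^-2 + 2A^2 - A^6; 12 crossings at w = -2): V = -t^-3 + 2t^-2 - 2t^-1 + 3 - 2t + 2t^2 - t^3
note: V(t) takes 3 values over 5 diagrams, fixing the grouping


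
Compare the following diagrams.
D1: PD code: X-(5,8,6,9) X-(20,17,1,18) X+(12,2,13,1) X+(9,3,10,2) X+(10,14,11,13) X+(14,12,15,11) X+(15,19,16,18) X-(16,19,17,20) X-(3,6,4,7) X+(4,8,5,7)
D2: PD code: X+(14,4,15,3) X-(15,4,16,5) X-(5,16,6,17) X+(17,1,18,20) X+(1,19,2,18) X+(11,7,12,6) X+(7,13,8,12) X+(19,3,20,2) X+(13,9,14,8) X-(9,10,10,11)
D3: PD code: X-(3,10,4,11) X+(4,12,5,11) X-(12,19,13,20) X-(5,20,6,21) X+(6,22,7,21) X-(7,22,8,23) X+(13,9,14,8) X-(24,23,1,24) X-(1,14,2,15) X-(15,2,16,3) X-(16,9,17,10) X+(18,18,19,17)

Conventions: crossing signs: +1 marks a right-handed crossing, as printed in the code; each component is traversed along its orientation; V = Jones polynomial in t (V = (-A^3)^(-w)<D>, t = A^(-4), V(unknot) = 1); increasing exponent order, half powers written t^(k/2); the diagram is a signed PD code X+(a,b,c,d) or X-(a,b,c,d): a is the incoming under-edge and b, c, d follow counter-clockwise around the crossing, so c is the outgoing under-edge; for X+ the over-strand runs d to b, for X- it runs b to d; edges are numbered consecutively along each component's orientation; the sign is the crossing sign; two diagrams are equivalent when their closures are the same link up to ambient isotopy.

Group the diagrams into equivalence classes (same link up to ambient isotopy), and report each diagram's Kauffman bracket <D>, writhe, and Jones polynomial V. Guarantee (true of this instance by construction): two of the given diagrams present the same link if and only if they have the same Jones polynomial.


classes: {D1} | {D2} | {D3}
V(D1) = t + t^3 - t^4  [10 crossings, <D> = -A^-10 + A^-6 + A^2, w = +2]
D2 (bracket A^-20 - 2A^-16 + A^-12 - 2A^-8 + 2A^-4 + A^4; 10 crossings at w = +4): V = t^2 + 2t^4 - 2t^5 + t^6 - 2t^7 + t^8
V(D3) = -t^-6 + t^-5 - t^-4 + 2t^-3 - t^-2 + t^-1  [12 crossings, <D> = A^-8 - A^-4 + 2 - A^4 + A^8 - A^12, w = -4]
note: 3 classes among 3 diagrams; unequal V(t) rules out equality


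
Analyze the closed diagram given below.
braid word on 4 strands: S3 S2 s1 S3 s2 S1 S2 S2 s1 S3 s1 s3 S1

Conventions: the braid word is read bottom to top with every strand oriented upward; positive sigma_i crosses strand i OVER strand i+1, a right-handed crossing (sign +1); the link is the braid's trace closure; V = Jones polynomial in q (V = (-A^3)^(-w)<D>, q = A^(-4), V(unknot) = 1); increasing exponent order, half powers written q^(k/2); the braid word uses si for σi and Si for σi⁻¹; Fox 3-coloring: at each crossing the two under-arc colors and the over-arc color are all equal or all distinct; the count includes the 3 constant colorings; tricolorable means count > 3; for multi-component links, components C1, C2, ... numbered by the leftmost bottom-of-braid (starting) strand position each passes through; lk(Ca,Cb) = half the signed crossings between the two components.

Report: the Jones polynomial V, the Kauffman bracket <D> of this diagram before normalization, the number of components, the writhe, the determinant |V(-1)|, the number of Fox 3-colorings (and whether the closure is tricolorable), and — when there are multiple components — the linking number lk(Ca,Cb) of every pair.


Jones polynomial: V(q) = q^-5 - 2q^-4 + 2q^-3 - 2q^-2 + 2q^-1 - 1 + q
<D> = -A^-13 + A^-9 - 2A^-5 + 2A^-1 - 2A^3 + 2A^7 - A^11; writhe -3
components 1, writhe -3 (13 crossings)
3-colorings: 3 of 3^13, det 11 — not tricolorable
note: V spans 6 powers of q: at least 6 crossings in any diagram


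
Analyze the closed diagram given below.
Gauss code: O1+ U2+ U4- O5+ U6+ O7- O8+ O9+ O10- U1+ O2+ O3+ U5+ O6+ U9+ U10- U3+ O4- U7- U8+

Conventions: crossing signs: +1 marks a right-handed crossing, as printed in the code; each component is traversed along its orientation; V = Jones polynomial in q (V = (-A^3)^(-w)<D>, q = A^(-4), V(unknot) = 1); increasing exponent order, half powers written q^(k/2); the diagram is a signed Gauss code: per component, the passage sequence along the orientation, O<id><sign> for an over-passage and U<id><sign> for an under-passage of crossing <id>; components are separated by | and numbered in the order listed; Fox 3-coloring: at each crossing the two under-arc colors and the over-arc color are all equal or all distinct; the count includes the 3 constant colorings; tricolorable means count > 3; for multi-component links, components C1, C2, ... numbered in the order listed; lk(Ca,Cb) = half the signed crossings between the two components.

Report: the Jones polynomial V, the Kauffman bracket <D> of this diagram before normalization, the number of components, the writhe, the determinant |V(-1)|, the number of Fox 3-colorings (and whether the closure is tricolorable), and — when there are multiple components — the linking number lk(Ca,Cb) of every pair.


V(q) = q - q^2 + 2q^3 - q^4 + q^5 - q^6
bracket: -A^-12 + A^-8 - A^-4 + 2 - A^4 + A^8, w = +4
1 component, writhe +4, over 10 crossings
det 7, colorings 3 of 3^10 — not tricolorable
observation: w = +4 (over 10 crossings) is diagram-only; (-A^3)^(-4) removes it from V


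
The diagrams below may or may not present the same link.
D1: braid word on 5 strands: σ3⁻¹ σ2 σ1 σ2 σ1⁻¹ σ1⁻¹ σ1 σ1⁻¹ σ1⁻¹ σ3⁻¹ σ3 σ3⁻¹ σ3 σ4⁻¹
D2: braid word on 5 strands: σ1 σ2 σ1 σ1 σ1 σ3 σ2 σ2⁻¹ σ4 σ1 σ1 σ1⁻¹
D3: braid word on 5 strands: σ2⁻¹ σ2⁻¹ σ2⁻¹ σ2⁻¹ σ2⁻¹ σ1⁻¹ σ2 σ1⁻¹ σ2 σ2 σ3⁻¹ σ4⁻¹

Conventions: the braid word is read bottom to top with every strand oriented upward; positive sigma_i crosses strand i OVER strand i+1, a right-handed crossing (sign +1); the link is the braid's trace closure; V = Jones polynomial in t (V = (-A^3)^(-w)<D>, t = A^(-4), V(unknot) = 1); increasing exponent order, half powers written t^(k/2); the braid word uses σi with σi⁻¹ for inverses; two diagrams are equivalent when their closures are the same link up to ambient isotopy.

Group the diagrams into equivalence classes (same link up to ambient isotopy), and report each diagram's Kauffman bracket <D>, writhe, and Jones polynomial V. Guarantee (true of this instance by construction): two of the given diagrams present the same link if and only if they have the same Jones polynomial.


equivalence classes: {D1} | {D2} | {D3}
D1 (bracket A^-6; 14 crossings at w = -2): V = 1
D2 (bracket -A^-4 + 1 - A^4 + A^8 + A^16; 12 crossings at w = +8): V = t^2 + t^4 - t^5 + t^6 - t^7
V(D3) = -t^-6 + t^-5 - t^-4 + 2t^-3 - t^-2 + t^-1  [12 crossings, <D> = A^-14 - A^-10 + 2A^-6 - A^-2 + A^2 - A^6, w = -6]
key observation: V(t) takes 3 values over 3 diagrams, fixing the grouping


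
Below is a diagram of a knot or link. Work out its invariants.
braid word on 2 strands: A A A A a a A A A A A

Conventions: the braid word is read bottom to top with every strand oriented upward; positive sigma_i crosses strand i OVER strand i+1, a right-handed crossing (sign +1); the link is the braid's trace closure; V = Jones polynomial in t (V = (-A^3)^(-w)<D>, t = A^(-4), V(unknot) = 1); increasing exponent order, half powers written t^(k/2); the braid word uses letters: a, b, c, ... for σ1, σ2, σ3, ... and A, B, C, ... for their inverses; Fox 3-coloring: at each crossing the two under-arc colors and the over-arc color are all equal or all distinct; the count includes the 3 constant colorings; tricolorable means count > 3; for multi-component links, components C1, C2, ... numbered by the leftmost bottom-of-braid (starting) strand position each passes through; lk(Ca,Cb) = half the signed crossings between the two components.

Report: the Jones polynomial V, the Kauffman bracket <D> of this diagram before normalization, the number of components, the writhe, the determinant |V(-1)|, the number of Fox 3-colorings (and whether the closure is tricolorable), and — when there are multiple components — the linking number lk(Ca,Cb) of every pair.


Jones polynomial: V(t) = -t^-10 + t^-9 - t^-8 + t^-7 - t^-6 + t^-5 + t^-3
<D> = -A^-9 - A^-1 + A^3 - A^7 + A^11 - A^15 + A^19; writhe -7
components 1, writhe -7 (11 crossings)
3-colorings: 3 of 3^11, det 7 — not tricolorable
note: det 7 = |V(-1)|; not divisible by 3, so not tricolorable


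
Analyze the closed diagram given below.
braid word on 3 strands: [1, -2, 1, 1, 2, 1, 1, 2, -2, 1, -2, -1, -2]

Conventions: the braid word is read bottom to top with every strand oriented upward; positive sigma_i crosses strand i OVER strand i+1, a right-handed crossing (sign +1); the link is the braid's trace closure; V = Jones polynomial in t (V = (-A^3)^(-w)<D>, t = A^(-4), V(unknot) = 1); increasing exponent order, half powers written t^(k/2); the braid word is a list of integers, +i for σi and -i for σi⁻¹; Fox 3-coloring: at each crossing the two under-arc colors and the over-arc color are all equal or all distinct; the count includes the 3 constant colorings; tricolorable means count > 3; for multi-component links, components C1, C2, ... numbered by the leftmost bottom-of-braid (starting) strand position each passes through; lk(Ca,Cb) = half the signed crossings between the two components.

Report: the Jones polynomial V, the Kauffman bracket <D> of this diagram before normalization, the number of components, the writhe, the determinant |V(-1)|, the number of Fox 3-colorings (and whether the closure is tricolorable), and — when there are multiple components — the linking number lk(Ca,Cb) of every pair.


Jones polynomial: V(t) = -t^(1/2) + t^(3/2) - t^(5/2) - t^(9/2)
<D> = A^-9 + A^-1 - A^3 + A^7; writhe +3
components 2, writhe +3 (13 crossings)
linking number lk(C1,C2) = +2
3-colorings: 3 of 3^13, det 4 — not tricolorable
note: w = +3 shifts under R1 moves; the (-A^3)^(-3) factor cancels that in V


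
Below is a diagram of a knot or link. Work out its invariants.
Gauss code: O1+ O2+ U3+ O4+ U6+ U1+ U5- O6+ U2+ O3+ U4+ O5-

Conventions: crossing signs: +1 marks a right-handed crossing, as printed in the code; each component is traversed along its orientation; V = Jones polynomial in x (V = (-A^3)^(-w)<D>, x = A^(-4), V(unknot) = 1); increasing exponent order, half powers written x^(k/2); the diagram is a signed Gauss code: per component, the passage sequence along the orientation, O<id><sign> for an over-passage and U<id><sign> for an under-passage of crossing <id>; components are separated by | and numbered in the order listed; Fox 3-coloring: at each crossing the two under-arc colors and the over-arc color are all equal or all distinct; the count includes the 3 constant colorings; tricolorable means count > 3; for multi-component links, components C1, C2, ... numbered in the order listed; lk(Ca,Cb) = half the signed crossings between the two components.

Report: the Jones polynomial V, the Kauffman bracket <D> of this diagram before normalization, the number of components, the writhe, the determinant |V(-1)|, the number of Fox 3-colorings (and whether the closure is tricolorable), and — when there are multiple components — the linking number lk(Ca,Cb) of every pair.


Jones polynomial: V(x) = x + x^3 - x^4
<D> = -A^-4 + 1 + A^8; writhe +4
components 1, writhe +4 (6 crossings)
3-colorings: 9 of 3^6, det 3 — tricolorable
note: the span of V is 3, forcing >= 3 crossings in any diagram


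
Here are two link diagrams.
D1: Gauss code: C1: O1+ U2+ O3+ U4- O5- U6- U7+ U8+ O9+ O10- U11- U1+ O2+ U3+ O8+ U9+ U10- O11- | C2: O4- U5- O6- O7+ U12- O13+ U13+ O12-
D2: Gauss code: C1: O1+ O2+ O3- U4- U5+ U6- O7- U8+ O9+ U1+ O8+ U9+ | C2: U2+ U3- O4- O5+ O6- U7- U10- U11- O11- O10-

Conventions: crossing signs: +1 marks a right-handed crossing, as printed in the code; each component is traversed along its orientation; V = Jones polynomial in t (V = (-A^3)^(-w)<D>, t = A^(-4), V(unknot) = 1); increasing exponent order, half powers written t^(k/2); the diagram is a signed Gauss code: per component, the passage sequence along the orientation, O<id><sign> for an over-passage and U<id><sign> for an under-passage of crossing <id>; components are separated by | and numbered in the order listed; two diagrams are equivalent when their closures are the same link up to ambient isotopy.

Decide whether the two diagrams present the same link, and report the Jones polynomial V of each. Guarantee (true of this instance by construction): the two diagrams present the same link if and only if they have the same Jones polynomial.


same link: yes
V(D1) = -t^(-3/2) - 2t^(1/2) + t^(3/2) - t^(5/2) + t^(7/2)  [13 crossings, <D> = -A^-11 + A^-7 - A^-3 + 2A + A^9, w = +1]
D2 (bracket -A^-17 + A^-13 - A^-9 + 2A^-5 + A^3; 11 crossings at w = -1): V = -t^(-3/2) - 2t^(1/2) + t^(3/2) - t^(5/2) + t^(7/2)
note: all 2 diagrams share one V(t), hence one class


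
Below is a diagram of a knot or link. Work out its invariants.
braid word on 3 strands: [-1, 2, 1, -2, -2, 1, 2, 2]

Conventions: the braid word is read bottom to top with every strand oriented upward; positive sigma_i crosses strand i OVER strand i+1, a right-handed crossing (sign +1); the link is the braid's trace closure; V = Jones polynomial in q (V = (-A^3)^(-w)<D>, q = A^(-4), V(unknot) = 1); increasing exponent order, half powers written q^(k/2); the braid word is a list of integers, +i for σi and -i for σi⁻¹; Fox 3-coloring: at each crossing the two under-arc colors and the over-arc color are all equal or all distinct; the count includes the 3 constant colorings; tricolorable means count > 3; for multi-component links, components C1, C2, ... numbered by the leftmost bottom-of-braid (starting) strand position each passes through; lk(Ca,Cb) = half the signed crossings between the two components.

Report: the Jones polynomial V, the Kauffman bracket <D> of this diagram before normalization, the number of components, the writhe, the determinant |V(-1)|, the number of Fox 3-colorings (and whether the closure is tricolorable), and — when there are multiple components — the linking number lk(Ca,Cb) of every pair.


V = -q^-1 + 2 - q + 2q^2 - q^3 + q^4 - q^5
<D> = -A^-14 + A^-10 - A^-6 + 2A^-2 - A^2 + 2A^6 - A^10 (w = +2)
1 component over 8 crossings, w = +2
9 Fox colorings among 3^8, |V(-1)| = 9: tricolorable
why: the span of V is 6, forcing >= 6 crossings in any diagram


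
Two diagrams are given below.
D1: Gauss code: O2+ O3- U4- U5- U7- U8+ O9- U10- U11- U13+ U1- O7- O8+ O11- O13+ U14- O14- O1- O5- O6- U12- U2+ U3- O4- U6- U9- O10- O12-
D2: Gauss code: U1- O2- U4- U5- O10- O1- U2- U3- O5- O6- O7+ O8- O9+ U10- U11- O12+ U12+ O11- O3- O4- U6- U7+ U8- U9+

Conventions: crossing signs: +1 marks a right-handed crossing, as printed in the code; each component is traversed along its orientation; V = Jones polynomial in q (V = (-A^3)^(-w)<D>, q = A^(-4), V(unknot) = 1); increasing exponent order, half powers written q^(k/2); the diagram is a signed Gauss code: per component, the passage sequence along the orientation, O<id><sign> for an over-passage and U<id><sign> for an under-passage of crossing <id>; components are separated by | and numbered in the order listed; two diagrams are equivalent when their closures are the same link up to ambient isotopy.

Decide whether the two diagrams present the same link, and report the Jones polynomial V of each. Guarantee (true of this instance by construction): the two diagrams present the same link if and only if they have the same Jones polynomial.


equivalent: yes
D1 (bracket A^-16 + A^-8 - A^-4 + 1 - A^4; 14 crossings at w = -8): V = -q^-7 + q^-6 - q^-5 + q^-4 + q^-2
V(D2) = -q^-7 + q^-6 - q^-5 + q^-4 + q^-2  [12 crossings, <D> = A^-10 + A^-2 - A^2 + A^6 - A^10, w = -6]
observation: Reidemeister moves carry D1 (14 crossings) to D2 (12)


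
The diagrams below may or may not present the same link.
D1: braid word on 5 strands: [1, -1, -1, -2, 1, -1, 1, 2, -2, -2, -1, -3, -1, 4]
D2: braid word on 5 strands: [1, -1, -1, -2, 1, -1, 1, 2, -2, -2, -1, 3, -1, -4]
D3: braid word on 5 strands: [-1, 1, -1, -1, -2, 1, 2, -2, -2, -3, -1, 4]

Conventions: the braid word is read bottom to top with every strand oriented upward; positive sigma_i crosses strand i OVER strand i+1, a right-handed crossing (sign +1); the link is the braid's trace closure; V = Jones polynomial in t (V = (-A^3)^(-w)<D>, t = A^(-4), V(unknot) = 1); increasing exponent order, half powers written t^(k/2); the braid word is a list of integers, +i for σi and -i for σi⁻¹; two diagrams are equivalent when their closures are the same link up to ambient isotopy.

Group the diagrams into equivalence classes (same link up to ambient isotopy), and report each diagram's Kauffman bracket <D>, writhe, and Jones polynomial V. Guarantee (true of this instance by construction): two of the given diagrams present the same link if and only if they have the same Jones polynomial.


grouping into links: {D1, D2, D3}
V(D1) = -t^-6 + t^-5 - t^-4 + 2t^-3 - t^-2 + t^-1  (w -4, c 14, <D> = A^-8 - A^-4 + 2 - A^4 + A^8 - A^12)
V(D2) = -t^-6 + t^-5 - t^-4 + 2t^-3 - t^-2 + t^-1  (w -4, c 14, <D> = A^-8 - A^-4 + 2 - A^4 + A^8 - A^12)
V(D3) = -t^-6 + t^-5 - t^-4 + 2t^-3 - t^-2 + t^-1  [12 crossings, <D> = A^-8 - A^-4 + 2 - A^4 + A^8 - A^12, w = -4]
why: one V(t) for all 3 diagrams — one class (guaranteed)


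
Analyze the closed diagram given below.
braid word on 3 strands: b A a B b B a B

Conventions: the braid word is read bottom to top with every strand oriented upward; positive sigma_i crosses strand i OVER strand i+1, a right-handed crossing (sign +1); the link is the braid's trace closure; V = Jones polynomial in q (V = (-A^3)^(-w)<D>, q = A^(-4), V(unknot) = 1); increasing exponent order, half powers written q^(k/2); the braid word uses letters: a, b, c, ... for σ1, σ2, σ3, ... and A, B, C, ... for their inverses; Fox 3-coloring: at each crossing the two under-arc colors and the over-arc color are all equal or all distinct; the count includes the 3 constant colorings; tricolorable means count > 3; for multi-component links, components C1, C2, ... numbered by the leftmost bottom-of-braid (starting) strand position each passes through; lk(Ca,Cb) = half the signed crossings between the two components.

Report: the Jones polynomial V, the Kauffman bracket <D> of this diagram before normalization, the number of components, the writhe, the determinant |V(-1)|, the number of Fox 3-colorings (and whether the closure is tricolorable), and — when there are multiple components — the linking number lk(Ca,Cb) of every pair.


V(q) = 1
bracket: 1, w = 0
1 component, writhe 0, over 8 crossings
det 1, colorings 3 of 3^8 — not tricolorable
observation: w = 0 shifts under R1 moves; the (-A^3)^(0) factor cancels that in V


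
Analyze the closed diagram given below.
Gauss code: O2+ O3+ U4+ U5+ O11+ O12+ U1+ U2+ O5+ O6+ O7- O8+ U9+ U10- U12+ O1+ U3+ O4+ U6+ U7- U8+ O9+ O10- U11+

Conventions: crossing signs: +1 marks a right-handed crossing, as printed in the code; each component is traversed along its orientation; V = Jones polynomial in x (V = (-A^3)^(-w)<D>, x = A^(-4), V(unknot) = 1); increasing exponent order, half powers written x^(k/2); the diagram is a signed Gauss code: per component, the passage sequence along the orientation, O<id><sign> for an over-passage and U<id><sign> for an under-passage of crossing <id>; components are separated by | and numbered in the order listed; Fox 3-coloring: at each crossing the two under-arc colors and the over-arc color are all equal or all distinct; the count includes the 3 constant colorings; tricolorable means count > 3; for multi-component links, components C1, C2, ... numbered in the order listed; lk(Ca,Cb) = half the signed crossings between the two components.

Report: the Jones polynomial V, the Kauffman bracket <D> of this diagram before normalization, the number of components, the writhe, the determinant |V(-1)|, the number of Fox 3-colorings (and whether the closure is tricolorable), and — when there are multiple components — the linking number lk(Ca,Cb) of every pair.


Jones polynomial: V(x) = x^3 + x^5 - x^8
<D> = -A^-8 + A^4 + A^12; writhe +8
components 1, writhe +8 (12 crossings)
3-colorings: 9 of 3^12, det 3 — tricolorable
note: w = +8 (over 12 crossings) is diagram-only; (-A^3)^(-8) removes it from V


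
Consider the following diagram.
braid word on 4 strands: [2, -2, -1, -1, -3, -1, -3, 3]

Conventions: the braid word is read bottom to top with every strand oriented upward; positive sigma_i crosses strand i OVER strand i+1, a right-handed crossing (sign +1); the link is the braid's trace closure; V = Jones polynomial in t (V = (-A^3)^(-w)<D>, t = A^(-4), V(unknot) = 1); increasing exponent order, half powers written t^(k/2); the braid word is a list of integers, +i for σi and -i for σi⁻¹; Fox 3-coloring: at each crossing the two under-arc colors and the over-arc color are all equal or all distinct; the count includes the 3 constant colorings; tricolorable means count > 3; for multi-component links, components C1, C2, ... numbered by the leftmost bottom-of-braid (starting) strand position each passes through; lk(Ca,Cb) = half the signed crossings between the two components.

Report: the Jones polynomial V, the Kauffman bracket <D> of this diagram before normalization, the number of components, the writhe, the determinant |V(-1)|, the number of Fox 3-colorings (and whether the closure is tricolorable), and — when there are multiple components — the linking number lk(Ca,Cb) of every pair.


Jones polynomial: V(t) = t^(-9/2) - t^(-5/2) - t^(-3/2) - t^(-1/2)
<D> = -A^-10 - A^-6 - A^-2 + A^6; writhe -4
components 2, writhe -4 (8 crossings)
linking number lk(C1,C2) = 0
3-colorings: 27 of 3^8, det 0 — tricolorable
note: |V(-1)| = 0: so tricolorable, since 3 divides 0


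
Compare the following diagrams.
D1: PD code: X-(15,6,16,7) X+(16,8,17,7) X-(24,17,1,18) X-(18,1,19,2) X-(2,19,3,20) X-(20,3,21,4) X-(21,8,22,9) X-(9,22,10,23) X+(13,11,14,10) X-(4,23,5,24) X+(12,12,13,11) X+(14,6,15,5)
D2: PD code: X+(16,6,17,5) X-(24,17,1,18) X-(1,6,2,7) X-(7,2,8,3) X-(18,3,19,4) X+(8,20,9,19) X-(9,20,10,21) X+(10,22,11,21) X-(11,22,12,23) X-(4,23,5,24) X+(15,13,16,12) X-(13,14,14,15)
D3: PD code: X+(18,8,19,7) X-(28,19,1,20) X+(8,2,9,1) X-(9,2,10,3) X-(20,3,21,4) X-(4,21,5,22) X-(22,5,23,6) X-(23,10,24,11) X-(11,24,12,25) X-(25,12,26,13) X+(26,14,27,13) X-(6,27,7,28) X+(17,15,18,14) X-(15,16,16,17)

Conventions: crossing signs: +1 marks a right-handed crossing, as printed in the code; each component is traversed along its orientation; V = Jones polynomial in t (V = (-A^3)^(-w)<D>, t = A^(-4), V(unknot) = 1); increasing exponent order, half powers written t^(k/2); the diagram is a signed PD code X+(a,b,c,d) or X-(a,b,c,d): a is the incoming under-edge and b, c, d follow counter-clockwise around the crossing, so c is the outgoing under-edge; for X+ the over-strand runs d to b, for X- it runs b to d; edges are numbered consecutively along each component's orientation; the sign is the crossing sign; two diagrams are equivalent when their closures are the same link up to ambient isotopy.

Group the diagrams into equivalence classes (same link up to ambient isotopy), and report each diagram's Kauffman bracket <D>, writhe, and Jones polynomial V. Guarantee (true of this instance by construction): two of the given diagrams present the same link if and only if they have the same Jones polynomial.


equivalence classes: {D1, D3} | {D2}
D1 (bracket A^-4 - 1 + 2A^4 - 2A^8 + 3A^12 - 2A^16 + A^20 - A^24; 12 crossings at w = -4): V = -t^-9 + t^-8 - 2t^-7 + 3t^-6 - 2t^-5 + 2t^-4 - t^-3 + t^-2
V(D2) = -t^-6 + t^-5 - t^-4 + 2t^-3 - t^-2 + t^-1  (w -4, c 12, <D> = A^-8 - A^-4 + 2 - A^4 + A^8 - A^12)
V(D3) = -t^-9 + t^-8 - 2t^-7 + 3t^-6 - 2t^-5 + 2t^-4 - t^-3 + t^-2  [14 crossings, <D> = A^-10 - A^-6 + 2A^-2 - 2A^2 + 3A^6 - 2A^10 + A^14 - A^18, w = -6]
key observation: V(t) takes 2 values over 3 diagrams, fixing the grouping


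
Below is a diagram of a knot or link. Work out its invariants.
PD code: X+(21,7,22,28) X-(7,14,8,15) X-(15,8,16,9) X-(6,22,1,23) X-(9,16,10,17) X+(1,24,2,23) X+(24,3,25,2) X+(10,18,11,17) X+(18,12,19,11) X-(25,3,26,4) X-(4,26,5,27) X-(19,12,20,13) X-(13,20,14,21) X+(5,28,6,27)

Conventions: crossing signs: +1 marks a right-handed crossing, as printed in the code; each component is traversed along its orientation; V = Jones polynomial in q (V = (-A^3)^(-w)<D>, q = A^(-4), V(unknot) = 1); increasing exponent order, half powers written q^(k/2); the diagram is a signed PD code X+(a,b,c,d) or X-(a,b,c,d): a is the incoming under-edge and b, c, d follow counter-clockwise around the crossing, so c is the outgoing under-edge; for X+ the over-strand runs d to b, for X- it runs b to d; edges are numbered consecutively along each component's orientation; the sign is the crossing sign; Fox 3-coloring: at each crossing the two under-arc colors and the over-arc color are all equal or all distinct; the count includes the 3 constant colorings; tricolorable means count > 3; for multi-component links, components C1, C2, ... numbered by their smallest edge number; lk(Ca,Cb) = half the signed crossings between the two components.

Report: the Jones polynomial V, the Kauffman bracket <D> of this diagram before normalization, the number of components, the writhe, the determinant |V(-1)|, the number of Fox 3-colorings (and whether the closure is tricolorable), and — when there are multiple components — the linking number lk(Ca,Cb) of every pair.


V = q^(-9/2) - q^(-5/2) - q^(-3/2) - q^(-1/2)
<D> = -A^-4 - 1 - A^4 + A^12 (w = -2)
2 components over 14 crossings, w = -2
lk(C1,C2): 0
27 Fox colorings among 3^14, |V(-1)| = 0: tricolorable
why: all 2 components of this link are unlinked algebraically


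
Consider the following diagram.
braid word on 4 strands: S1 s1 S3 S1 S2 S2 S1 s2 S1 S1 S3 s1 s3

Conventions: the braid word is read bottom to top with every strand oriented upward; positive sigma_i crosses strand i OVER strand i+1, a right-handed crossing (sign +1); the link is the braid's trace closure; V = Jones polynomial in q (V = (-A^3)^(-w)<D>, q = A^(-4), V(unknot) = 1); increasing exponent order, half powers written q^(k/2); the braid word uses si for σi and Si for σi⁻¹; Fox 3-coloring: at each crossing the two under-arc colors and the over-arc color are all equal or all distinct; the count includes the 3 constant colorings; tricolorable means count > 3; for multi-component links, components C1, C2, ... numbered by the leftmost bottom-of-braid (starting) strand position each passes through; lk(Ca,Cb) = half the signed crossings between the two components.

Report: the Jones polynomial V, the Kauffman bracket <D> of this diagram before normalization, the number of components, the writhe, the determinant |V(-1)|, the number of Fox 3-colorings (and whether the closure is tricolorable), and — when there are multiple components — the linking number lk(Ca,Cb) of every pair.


V = -q^-6 + q^-5 - q^-4 + 2q^-3 - q^-2 + q^-1
<D> = -A^-11 + A^-7 - 2A^-3 + A - A^5 + A^9 (w = -5)
1 component over 13 crossings, w = -5
3 Fox colorings among 3^13, |V(-1)| = 7: not tricolorable
why: det 7 = |V(-1)|; not divisible by 3, so not tricolorable


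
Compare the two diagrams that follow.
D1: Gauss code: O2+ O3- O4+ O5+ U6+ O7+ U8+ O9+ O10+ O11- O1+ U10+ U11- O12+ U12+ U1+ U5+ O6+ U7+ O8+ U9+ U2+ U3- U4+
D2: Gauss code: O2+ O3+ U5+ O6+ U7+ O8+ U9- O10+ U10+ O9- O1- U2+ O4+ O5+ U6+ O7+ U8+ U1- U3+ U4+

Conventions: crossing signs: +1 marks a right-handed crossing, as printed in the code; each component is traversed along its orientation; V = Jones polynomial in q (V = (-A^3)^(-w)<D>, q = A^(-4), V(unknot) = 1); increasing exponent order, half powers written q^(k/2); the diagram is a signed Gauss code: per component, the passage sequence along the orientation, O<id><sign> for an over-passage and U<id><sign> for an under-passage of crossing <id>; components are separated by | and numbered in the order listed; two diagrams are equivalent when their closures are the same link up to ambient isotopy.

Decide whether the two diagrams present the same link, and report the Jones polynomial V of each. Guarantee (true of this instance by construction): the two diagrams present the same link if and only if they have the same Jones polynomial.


equivalent: yes
D1 (bracket -A^-4 + 1 - A^4 + A^8 + A^16; 12 crossings at w = +8): V = q^2 + q^4 - q^5 + q^6 - q^7
V(D2) = q^2 + q^4 - q^5 + q^6 - q^7  (w +6, c 10, <D> = -A^-10 + A^-6 - A^-2 + A^2 + A^10)
key observation: from 12 to 10 crossings by R-moves: one link, two diagrams


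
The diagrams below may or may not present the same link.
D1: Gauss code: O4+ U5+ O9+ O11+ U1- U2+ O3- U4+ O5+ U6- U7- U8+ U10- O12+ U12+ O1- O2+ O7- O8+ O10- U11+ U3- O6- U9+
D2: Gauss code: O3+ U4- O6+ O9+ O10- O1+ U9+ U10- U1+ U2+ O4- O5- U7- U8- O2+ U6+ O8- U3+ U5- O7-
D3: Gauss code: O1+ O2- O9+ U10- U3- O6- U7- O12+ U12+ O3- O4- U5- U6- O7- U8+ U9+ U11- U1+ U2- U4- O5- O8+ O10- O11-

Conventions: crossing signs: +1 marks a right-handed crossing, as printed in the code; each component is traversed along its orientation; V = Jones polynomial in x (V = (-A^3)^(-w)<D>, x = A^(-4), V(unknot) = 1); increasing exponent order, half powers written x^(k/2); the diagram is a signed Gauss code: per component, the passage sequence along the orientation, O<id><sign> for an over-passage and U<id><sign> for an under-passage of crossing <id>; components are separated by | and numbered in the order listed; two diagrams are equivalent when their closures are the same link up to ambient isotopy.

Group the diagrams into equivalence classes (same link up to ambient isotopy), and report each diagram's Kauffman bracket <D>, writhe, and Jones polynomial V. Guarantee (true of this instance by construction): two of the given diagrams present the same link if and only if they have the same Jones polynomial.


classes: {D1} | {D2} | {D3}
V(D1) = x + x^3 - x^4  [12 crossings, <D> = -A^-10 + A^-6 + A^2, w = +2]
V(D2) = x^-4 - x^-3 + x^-2 - 2x^-1 + 2 - x + x^2  [10 crossings, <D> = A^-8 - A^-4 + 2 - 2A^4 + A^8 - A^12 + A^16, w = 0]
D3 (bracket A^-8 - A^-4 + 2 - A^4 + A^8 - A^12; 12 crossings at w = -4): V = -x^-6 + x^-5 - x^-4 + 2x^-3 - x^-2 + x^-1
note: 3 values of V(x) split the 3 diagrams


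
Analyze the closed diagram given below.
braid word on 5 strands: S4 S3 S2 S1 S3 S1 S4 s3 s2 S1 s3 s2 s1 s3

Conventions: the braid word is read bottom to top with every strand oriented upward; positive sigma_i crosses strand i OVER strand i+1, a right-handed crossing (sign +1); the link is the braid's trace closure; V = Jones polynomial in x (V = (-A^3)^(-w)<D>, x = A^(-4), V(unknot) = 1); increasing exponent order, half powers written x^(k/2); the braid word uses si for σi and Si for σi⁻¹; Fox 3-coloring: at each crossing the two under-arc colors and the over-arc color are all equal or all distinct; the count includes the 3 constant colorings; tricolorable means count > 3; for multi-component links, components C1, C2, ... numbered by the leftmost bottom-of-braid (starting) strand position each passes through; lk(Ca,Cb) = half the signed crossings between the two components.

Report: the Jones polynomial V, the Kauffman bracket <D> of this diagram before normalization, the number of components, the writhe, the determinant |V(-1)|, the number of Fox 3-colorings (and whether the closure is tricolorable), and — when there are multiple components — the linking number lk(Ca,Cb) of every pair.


Jones polynomial: V(x) = x^-6 - 2x^-5 + 2x^-4 - 3x^-3 + 4x^-2 - 3x^-1 + 3 - 2x + x^2
<D> = A^-14 - 2A^-10 + 3A^-6 - 3A^-2 + 4A^2 - 3A^6 + 2A^10 - 2A^14 + A^18; writhe -2
components 1, writhe -2 (14 crossings)
3-colorings: 9 of 3^14, det 21 — tricolorable
note: V spans 8 powers of x: at least 8 crossings in any diagram


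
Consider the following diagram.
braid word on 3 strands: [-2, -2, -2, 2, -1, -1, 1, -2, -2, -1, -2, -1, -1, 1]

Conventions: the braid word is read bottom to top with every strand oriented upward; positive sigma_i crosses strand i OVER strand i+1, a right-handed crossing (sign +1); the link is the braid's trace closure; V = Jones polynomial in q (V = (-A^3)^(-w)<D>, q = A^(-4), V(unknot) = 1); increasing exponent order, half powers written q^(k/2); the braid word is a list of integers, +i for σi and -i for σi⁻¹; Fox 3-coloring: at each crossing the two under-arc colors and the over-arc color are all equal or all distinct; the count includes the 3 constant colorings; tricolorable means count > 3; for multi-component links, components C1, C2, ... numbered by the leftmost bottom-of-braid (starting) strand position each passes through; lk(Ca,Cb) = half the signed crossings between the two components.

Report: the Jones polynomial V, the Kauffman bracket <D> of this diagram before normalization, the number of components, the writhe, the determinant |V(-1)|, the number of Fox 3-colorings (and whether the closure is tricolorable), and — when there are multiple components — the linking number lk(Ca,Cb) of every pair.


V(q) = -q^-8 + q^-5 + q^-3
bracket: A^-12 + A^-4 - A^8, w = -8
1 component, writhe -8, over 14 crossings
det 3, colorings 9 of 3^14 — tricolorable
observation: w = -8 (over 14 crossings) is diagram-only; (-A^3)^(8) removes it from V


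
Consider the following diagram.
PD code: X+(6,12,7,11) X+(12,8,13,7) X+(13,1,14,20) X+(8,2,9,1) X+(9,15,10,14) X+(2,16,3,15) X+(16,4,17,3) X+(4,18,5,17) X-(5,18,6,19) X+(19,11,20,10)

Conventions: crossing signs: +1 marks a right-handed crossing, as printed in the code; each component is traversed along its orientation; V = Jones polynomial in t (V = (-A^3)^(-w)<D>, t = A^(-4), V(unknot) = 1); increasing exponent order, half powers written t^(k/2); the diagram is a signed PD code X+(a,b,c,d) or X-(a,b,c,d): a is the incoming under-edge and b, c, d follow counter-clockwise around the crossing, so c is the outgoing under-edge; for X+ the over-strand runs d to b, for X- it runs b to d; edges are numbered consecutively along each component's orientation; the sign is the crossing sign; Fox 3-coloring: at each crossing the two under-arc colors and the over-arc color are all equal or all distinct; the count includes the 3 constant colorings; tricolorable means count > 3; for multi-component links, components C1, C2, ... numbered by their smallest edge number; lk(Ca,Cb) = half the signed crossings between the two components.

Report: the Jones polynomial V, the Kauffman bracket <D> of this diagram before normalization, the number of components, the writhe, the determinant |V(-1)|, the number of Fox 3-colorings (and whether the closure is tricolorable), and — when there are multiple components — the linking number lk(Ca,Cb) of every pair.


V = t^3 + t^5 - t^8
<D> = -A^-8 + A^4 + A^12 (w = +8)
1 component over 10 crossings, w = +8
9 Fox colorings among 3^10, |V(-1)| = 3: tricolorable
why: w = +8 shifts under R1 moves; the (-A^3)^(-8) factor cancels that in V


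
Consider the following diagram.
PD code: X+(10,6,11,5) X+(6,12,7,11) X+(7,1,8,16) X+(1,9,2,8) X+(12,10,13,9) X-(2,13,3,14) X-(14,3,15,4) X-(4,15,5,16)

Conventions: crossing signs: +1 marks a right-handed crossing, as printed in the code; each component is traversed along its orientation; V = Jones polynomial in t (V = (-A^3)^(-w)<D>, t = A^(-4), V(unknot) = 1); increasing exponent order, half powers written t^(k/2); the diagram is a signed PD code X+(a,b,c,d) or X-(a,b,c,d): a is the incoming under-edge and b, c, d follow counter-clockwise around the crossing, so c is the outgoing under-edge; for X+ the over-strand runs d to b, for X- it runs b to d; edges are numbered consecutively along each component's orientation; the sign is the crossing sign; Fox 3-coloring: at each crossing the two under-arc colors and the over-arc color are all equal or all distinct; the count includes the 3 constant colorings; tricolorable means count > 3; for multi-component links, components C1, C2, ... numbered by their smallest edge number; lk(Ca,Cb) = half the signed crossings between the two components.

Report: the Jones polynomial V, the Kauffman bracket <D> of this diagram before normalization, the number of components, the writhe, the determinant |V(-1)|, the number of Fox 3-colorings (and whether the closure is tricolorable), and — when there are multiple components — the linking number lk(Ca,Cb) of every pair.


Jones polynomial: V(t) = -t^-1 + 2 - t + 2t^2 - t^3 + t^4 - t^5
<D> = -A^-14 + A^-10 - A^-6 + 2A^-2 - A^2 + 2A^6 - A^10; writhe +2
components 1, writhe +2 (8 crossings)
3-colorings: 9 of 3^8, det 9 — tricolorable
note: w = +2 (over 8 crossings) is diagram-only; (-A^3)^(-2) removes it from V


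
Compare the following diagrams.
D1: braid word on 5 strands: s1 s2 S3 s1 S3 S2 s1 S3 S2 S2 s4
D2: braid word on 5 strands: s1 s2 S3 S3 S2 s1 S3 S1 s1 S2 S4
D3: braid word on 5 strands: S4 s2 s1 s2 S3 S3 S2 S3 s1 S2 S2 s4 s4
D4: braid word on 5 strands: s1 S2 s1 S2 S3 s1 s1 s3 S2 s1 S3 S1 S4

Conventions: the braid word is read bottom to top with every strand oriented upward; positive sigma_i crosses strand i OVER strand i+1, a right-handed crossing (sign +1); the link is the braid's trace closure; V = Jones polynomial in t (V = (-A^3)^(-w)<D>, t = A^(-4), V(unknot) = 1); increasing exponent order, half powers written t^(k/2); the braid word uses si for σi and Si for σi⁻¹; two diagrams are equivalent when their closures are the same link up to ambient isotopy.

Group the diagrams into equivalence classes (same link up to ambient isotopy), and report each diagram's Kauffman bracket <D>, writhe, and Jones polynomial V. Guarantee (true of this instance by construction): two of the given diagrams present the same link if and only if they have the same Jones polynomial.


grouping into links: {D1, D2, D3} | {D4}
V(D1) = t^(-7/2) - 2t^(-5/2) + t^(-3/2) - 2t^(-1/2) + t^(1/2) - t^(3/2)  (w -1, c 11, <D> = A^-9 - A^-5 + 2A^-1 - A^3 + 2A^7 - A^11)
V(D2) = t^(-7/2) - 2t^(-5/2) + t^(-3/2) - 2t^(-1/2) + t^(1/2) - t^(3/2)  (w -3, c 11, <D> = A^-15 - A^-11 + 2A^-7 - A^-3 + 2A - A^5)
D3 (bracket A^-9 - A^-5 + 2A^-1 - A^3 + 2A^7 - A^11; 13 crossings at w = -1): V = t^(-7/2) - 2t^(-5/2) + t^(-3/2) - 2t^(-1/2) + t^(1/2) - t^(3/2)
D4 (bracket A^-21 - 3A^-17 + 4A^-13 - 4A^-9 + 5A^-5 - 3A^-1 + 3A^3 - A^7; 13 crossings at w = -1): V = t^(-5/2) - 3t^(-3/2) + 3t^(-1/2) - 5t^(1/2) + 4t^(3/2) - 4t^(5/2) + 3t^(7/2) - t^(9/2)
key observation: V(t) takes 2 values over 4 diagrams, fixing the grouping
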